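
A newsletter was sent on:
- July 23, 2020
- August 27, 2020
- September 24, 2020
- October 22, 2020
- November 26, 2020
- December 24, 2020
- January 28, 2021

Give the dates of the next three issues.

February 25, 2021; March 25, 2021; April 22, 2021

These are Thursdays at 28- or 35-day spacing (35, 28, 28, 35, 28, 35).
The pattern: 4th Thursday of the month.
February 2021 — 4th Thursday is February 25, 2021.
4th Thursday of March 2021: March 25, 2021.
April 2021 — 4th Thursday is April 22, 2021.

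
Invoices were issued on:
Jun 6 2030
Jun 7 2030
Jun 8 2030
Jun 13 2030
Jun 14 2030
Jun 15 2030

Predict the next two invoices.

The gap pattern 1, 1, 5, 1, 1 repeats every 3 events.
These are the Thursdays, Fridays and Saturdays of each week.
Next Thursday: Jun 20 2030.
The following Friday is Jun 21 2030.

Jun 20 2030, Jun 21 2030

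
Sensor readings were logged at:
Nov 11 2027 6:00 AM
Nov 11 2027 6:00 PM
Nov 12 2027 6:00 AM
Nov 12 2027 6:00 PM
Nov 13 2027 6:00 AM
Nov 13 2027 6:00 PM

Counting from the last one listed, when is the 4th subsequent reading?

Nov 15 2027 6:00 PM

Spacing: 12, 12, 12, 12, 12 h — constant 12 h.
Nov 13 2027 6:00 PM + 12 h = Nov 14 2027 6:00 AM.
Nov 14 2027 6:00 AM + 12 h = Nov 14 2027 6:00 PM.
Nov 14 2027 6:00 PM + 12 h = Nov 15 2027 6:00 AM.
Nov 15 2027 6:00 AM + 12 h = Nov 15 2027 6:00 PM.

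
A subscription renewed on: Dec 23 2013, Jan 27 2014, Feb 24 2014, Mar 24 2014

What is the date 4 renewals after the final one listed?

These are Mondays at 28- or 35-day spacing (35, 28, 28).
The pattern: 4th Monday of the month.
4th Monday of April 2014: Apr 28 2014.
4th Monday of May 2014: May 26 2014.
4th Monday of June 2014: Jun 23 2014.
4th Monday of July 2014: Jul 28 2014.

Jul 28 2014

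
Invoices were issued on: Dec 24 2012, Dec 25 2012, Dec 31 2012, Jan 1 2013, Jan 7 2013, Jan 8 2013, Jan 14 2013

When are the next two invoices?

Jan 15 2013, Jan 21 2013

Every event lands on a Monday or Tuesday (gaps cycle 1, 6, 1, 6, 1, 6).
So the schedule is: every Monday and Tuesday.
Next Tuesday: Jan 15 2013.
Next Monday: Jan 21 2013.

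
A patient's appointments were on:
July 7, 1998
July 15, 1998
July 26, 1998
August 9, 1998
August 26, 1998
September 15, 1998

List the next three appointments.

The spacing grows by 3 each time: 8, 11, 14, 17, 20 days.
Next gap: 23 days. September 15, 1998 + 23 days = October 8, 1998.
Next gap: 26 days. October 8, 1998 + 26 days = November 3, 1998.
Next gap: 29 days. November 3, 1998 + 29 days = December 2, 1998.

October 8, 1998; November 3, 1998; December 2, 1998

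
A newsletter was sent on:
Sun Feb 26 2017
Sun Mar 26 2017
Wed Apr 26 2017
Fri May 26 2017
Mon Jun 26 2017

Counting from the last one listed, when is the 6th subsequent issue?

Tue Dec 26 2017

The day-of-month is always 26 (28, 31, 30, 31 days between events).
So this recurs on the 26th of each month.
July 2017: Wed Jul 26 2017.
August 2017: Sat Aug 26 2017.
September 2017: Tue Sep 26 2017.
Next: October 2017 → Thu Oct 26 2017.
November 2017: Sun Nov 26 2017.
December 2017: Tue Dec 26 2017.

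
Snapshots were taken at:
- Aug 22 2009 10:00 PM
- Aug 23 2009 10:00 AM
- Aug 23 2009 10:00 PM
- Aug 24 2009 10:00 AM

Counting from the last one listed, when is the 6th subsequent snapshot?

Aug 27 2009 10:00 AM

Gaps: 12, 12, 12 hours — each event is 12 hours after the previous one.
Aug 24 2009 10:00 AM + 12 h = Aug 24 2009 10:00 PM.
Aug 24 2009 10:00 PM + 12 h = Aug 25 2009 10:00 AM.
Aug 25 2009 10:00 AM + 12 h = Aug 25 2009 10:00 PM.
Aug 25 2009 10:00 PM + 12 h = Aug 26 2009 10:00 AM.
Aug 26 2009 10:00 AM + 12 h = Aug 26 2009 10:00 PM.
Aug 26 2009 10:00 PM + 12 h = Aug 27 2009 10:00 AM.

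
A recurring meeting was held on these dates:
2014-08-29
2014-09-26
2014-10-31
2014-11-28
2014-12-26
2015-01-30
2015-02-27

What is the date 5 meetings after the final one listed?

2015-07-31

These are Fridays with 28, 35, 28, 28, 35, 28-day gaps.
Each is the final Friday of its month — 2014-08-29 is past the 28th, so '4th Friday' doesn't fit.
Last Friday of March 2015: 2015-03-27.
Last Friday of April 2015: 2015-04-24.
Last Friday of May 2015: 2015-05-29.
Last Friday of June 2015: 2015-06-26.
Last Friday of July 2015: 2015-07-31.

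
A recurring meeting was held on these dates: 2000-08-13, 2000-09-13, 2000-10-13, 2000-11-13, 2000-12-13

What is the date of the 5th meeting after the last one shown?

2001-05-13

Each date is the 13th; the gaps (31, 30, 31, 30) track the month lengths.
The rule is the 13th of each month.
Next: January 2001 → 2001-01-13.
February 2001: 2001-02-13.
Next: March 2001 → 2001-03-13.
April 2001: 2001-04-13.
Next: May 2001 → 2001-05-13.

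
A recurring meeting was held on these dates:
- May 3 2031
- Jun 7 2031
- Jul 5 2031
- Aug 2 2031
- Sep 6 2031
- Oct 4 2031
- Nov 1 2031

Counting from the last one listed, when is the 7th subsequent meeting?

Gaps: 35, 28, 28, 35, 28, 28 days — a mix of 28 and 35. Every date is a Saturday.
Each is the 1st Saturday of its month.
December 2031 — 1st Saturday is Dec 6 2031.
1st Saturday of January 2032: Jan 3 2032.
February 2032 — 1st Saturday is Feb 7 2032.
March 2032 — 1st Saturday is Mar 6 2032.
April 2032 — 1st Saturday is Apr 3 2032.
1st Saturday of May 2032: May 1 2032.
June 2032 — 1st Saturday is Jun 5 2032.

Jun 5 2032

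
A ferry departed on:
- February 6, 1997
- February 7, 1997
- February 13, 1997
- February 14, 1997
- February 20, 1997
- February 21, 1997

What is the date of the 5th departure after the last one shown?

March 13, 1997

Every event lands on a Thursday or Friday (gaps cycle 1, 6, 1, 6, 1).
So the schedule is: every Thursday and Friday.
Next Thursday: February 27, 1997.
The following Friday is February 28, 1997.
Next Thursday: March 6, 1997.
Next Friday: March 7, 1997.
The following Thursday is March 13, 1997.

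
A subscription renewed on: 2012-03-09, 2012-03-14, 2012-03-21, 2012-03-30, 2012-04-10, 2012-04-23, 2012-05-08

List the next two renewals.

2012-05-25, 2012-06-13

The spacing grows by 2 each time: 5, 7, 9, 11, 13, 15 days.
Next gap: 17 days. 2012-05-08 + 17 days = 2012-05-25.
Next gap: 19 days. 2012-05-25 + 19 days = 2012-06-13.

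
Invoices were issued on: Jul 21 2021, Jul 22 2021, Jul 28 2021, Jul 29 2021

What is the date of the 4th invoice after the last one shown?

The gap pattern 1, 6, 1 repeats every 2 events.
These are the Wednesdays and Thursdays of each week.
Next Wednesday: Aug 4 2021.
The following Thursday is Aug 5 2021.
Next Wednesday: Aug 11 2021.
The following Thursday is Aug 12 2021.

Aug 12 2021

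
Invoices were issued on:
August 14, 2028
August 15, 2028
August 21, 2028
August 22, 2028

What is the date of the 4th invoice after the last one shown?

The gap pattern 1, 6, 1 repeats every 2 events.
These are the Mondays and Tuesdays of each week.
The following Monday is August 28, 2028.
Next Tuesday: August 29, 2028.
The following Monday is September 4, 2028.
The following Tuesday is September 5, 2028.

September 5, 2028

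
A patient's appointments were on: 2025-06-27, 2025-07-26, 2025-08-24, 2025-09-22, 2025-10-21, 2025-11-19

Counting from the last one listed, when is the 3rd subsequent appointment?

2026-02-14

Every event comes 29 days after the last (29, 29, 29, 29, 29).
2025-11-19 + 29 days = 2025-12-18.
2025-12-18 + 29 days = 2026-01-16.
2026-01-16 + 29 days = 2026-02-14.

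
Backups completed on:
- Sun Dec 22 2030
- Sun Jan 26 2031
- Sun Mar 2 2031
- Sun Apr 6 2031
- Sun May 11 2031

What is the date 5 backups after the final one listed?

Sun Nov 2 2031

Gaps between consecutive events: 35, 35, 35, 35 days — a constant 35-day interval.
Sun May 11 2031 + 35 days = Sun Jun 15 2031.
Sun Jun 15 2031 + 35 days = Sun Jul 20 2031.
Sun Jul 20 2031 + 35 days = Sun Aug 24 2031.
Sun Aug 24 2031 + 35 days = Sun Sep 28 2031.
Sun Sep 28 2031 + 35 days = Sun Nov 2 2031.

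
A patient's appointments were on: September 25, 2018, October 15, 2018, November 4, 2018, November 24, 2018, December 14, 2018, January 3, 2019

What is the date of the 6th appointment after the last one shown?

The spacing is 20, 20, 20, 20, 20 days — always 20 days.
January 3, 2019 + 20 days = January 23, 2019.
January 23, 2019 + 20 days = February 12, 2019.
February 12, 2019 + 20 days = March 4, 2019.
March 4, 2019 + 20 days = March 24, 2019.
March 24, 2019 + 20 days = April 13, 2019.
April 13, 2019 + 20 days = May 3, 2019.

May 3, 2019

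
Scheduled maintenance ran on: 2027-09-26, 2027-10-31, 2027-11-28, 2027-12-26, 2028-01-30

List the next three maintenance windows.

Every date is a Sunday; gaps 35, 28, 28, 35 days.
Each is the last Sunday of its month (at least one falls on the 29th or later, ruling out '4th Sunday').
Last Sunday of February 2028: 2028-02-27.
March 2028 ends with Sunday 2028-03-26.
Last Sunday of April 2028: 2028-04-30.

2028-02-27, 2028-03-26, 2028-04-30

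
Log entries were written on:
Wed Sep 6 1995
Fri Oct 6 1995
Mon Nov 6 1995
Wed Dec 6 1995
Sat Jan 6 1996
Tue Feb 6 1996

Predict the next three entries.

Gaps: 30, 31, 30, 31, 31 days — not constant. Every event is on the 6th of the month.
Pattern: the 6th of each month.
Next: March 1996 → Wed Mar 6 1996.
April 1996: Sat Apr 6 1996.
May 1996: Mon May 6 1996.

Wed Mar 6 1996, Sat Apr 6 1996, Mon May 6 1996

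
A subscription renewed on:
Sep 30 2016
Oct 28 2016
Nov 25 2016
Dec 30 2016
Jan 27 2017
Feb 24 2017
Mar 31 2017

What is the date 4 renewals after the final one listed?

All Fridays; the gaps (28, 28, 35, 28, 28, 35) vary with month length.
This is the last Friday of each month.
Last Friday of April 2017: Apr 28 2017.
May 2017 ends with Friday May 26 2017.
June 2017 ends with Friday Jun 30 2017.
Last Friday of July 2017: Jul 28 2017.

Jul 28 2017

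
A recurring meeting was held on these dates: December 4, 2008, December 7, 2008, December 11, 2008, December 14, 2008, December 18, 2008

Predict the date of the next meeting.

December 21, 2008

The gap pattern 3, 4, 3, 4 repeats every 2 events.
These are the Thursdays and Sundays of each week.
The following Sunday is December 21, 2008.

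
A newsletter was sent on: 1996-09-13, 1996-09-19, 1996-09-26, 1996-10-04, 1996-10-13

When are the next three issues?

The spacing grows by 1 each time: 6, 7, 8, 9 days.
Next gap: 10 days. 1996-10-13 + 10 days = 1996-10-23.
Next gap: 11 days. 1996-10-23 + 11 days = 1996-11-03.
Next gap: 12 days. 1996-11-03 + 12 days = 1996-11-15.

1996-10-23, 1996-11-03, 1996-11-15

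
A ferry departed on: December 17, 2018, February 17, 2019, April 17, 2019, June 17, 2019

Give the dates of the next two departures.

August 17, 2019; October 17, 2019

Gaps: 62, 59, 61 days — not constant. Every event is on the 17th of the month.
Pattern: the 17th of every 2 months.
August 2019: August 17, 2019.
Next: October 2019 → October 17, 2019.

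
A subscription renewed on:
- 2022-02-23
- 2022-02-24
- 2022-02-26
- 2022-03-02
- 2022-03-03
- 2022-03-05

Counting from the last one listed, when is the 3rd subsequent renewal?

2022-03-12

Gaps: 1, 2, 4, 1, 2 days — not constant, but cyclic with period 3.
The events fall on every Wednesday, Thursday and Saturday.
Next Wednesday: 2022-03-09.
The following Thursday is 2022-03-10.
The following Saturday is 2022-03-12.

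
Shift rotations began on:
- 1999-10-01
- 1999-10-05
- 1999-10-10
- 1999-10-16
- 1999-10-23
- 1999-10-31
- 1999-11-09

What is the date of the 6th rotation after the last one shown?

2000-01-23

Intervals are 4, 5, 6, 7, 8, 9 days — an arithmetic progression with common difference 1.
Next gap: 10 days. 1999-11-09 + 10 days = 1999-11-19.
Next gap: 11 days. 1999-11-19 + 11 days = 1999-11-30.
Next gap: 12 days. 1999-11-30 + 12 days = 1999-12-12.
Next gap: 13 days. 1999-12-12 + 13 days = 1999-12-25.
Next gap: 14 days. 1999-12-25 + 14 days = 2000-01-08.
Next gap: 15 days. 2000-01-08 + 15 days = 2000-01-23.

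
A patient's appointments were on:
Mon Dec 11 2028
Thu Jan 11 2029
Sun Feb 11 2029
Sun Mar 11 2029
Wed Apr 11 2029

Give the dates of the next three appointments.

Each date is the 11th; the gaps (31, 31, 28, 31) track the month lengths.
The rule is the 11th of each month.
May 2029: Fri May 11 2029.
Next: June 2029 → Mon Jun 11 2029.
Next: July 2029 → Wed Jul 11 2029.

Fri May 11 2029, Mon Jun 11 2029, Wed Jul 11 2029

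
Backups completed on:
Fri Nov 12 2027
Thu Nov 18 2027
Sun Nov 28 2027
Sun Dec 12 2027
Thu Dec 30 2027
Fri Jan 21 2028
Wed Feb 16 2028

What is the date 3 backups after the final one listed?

Sun May 28 2028

The spacing grows by 4 each time: 6, 10, 14, 18, 22, 26 days.
Next gap: 30 days. Wed Feb 16 2028 + 30 days = Fri Mar 17 2028.
Next gap: 34 days. Fri Mar 17 2028 + 34 days = Thu Apr 20 2028.
Next gap: 38 days. Thu Apr 20 2028 + 38 days = Sun May 28 2028.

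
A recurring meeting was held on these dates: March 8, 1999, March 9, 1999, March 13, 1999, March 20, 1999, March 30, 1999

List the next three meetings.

April 12, 1999; April 28, 1999; May 17, 1999

Intervals are 1, 4, 7, 10 days — an arithmetic progression with common difference 3.
Next gap: 13 days. March 30, 1999 + 13 days = April 12, 1999.
Next gap: 16 days. April 12, 1999 + 16 days = April 28, 1999.
Next gap: 19 days. April 28, 1999 + 19 days = May 17, 1999.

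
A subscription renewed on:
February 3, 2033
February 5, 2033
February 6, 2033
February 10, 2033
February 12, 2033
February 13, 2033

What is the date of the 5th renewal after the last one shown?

February 26, 2033

Gaps: 2, 1, 4, 2, 1 days — not constant, but cyclic with period 3.
The events fall on every Thursday, Saturday and Sunday.
Next Thursday: February 17, 2033.
The following Saturday is February 19, 2033.
Next Sunday: February 20, 2033.
The following Thursday is February 24, 2033.
The following Saturday is February 26, 2033.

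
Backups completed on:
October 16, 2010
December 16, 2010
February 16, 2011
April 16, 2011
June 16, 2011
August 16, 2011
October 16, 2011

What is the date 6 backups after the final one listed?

October 16, 2012

The day-of-month is always 16 (61, 62, 59, 61, 61, 61 days between events).
So this recurs on the 16th of every 2 months.
Next: December 2011 → December 16, 2011.
February 2012: February 16, 2012.
Next: April 2012 → April 16, 2012.
Next: June 2012 → June 16, 2012.
August 2012: August 16, 2012.
October 2012: October 16, 2012.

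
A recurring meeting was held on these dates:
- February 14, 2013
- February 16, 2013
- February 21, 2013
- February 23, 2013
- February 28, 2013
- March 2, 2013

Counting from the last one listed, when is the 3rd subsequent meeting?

The gap pattern 2, 5, 2, 5, 2 repeats every 2 events.
These are the Thursdays and Saturdays of each week.
The following Thursday is March 7, 2013.
Next Saturday: March 9, 2013.
Next Thursday: March 14, 2013.

March 14, 2013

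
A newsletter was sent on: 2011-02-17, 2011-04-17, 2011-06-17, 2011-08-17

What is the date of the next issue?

2011-10-17

The day-of-month is always 17 (59, 61, 61 days between events).
So this recurs on the 17th of every 2 months.
October 2011: 2011-10-17.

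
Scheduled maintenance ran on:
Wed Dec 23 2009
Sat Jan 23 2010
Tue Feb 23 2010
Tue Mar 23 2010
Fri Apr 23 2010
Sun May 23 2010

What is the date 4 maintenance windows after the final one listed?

The day-of-month is always 23 (31, 31, 28, 31, 30 days between events).
So this recurs on the 23rd of each month.
Next: June 2010 → Wed Jun 23 2010.
July 2010: Fri Jul 23 2010.
August 2010: Mon Aug 23 2010.
September 2010: Thu Sep 23 2010.

Thu Sep 23 2010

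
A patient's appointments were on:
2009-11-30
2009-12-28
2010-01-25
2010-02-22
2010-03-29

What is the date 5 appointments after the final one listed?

These are Mondays with 28, 28, 28, 35-day gaps.
Each is the final Monday of its month — 2009-11-30 is past the 28th, so '4th Monday' doesn't fit.
April 2010 ends with Monday 2010-04-26.
May 2010 ends with Monday 2010-05-31.
Last Monday of June 2010: 2010-06-28.
Last Monday of July 2010: 2010-07-26.
Last Monday of August 2010: 2010-08-30.

2010-08-30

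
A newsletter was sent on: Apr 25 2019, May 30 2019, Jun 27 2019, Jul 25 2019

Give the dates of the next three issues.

All Thursdays; the gaps (35, 28, 28) vary with month length.
This is the last Thursday of each month.
August 2019 ends with Thursday Aug 29 2019.
September 2019 ends with Thursday Sep 26 2019.
October 2019 ends with Thursday Oct 31 2019.

Aug 29 2019, Sep 26 2019, Oct 31 2019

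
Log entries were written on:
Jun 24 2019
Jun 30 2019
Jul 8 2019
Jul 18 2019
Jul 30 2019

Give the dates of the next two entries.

Aug 13 2019, Aug 29 2019

The spacing grows by 2 each time: 6, 8, 10, 12 days.
Next gap: 14 days. Jul 30 2019 + 14 days = Aug 13 2019.
Next gap: 16 days. Aug 13 2019 + 16 days = Aug 29 2019.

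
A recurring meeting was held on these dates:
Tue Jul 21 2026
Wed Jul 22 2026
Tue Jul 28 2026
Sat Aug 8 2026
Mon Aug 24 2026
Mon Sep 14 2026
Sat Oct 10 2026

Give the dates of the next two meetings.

The spacing grows by 5 each time: 1, 6, 11, 16, 21, 26 days.
Next gap: 31 days. Sat Oct 10 2026 + 31 days = Tue Nov 10 2026.
Next gap: 36 days. Tue Nov 10 2026 + 36 days = Wed Dec 16 2026.

Tue Nov 10 2026, Wed Dec 16 2026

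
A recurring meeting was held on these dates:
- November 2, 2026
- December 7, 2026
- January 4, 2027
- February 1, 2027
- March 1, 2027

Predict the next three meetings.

April 5, 2027; May 3, 2027; June 7, 2027

These are Mondays at 28- or 35-day spacing (35, 28, 28, 28).
The pattern: 1st Monday of the month.
April 2027 — 1st Monday is April 5, 2027.
May 2027 — 1st Monday is May 3, 2027.
June 2027 — 1st Monday is June 7, 2027.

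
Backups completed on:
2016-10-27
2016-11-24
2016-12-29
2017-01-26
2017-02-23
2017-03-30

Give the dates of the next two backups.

Every date is a Thursday; gaps 28, 35, 28, 28, 35 days.
Each is the last Thursday of its month (at least one falls on the 29th or later, ruling out '4th Thursday').
April 2017 ends with Thursday 2017-04-27.
Last Thursday of May 2017: 2017-05-25.

2017-04-27, 2017-05-25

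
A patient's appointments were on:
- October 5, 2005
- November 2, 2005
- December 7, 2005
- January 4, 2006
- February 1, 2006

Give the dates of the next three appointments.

March 1, 2006; April 5, 2006; May 3, 2006

These are Wednesdays at 28- or 35-day spacing (28, 35, 28, 28).
The pattern: 1st Wednesday of the month.
1st Wednesday of March 2006: March 1, 2006.
1st Wednesday of April 2006: April 5, 2006.
1st Wednesday of May 2006: May 3, 2006.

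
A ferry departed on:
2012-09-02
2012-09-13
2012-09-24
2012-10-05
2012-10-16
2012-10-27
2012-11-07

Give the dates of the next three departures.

2012-11-18, 2012-11-29, 2012-12-10

The spacing is 11, 11, 11, 11, 11, 11 days — always 11 days.
2012-11-07 + 11 days = 2012-11-18.
2012-11-18 + 11 days = 2012-11-29.
2012-11-29 + 11 days = 2012-12-10.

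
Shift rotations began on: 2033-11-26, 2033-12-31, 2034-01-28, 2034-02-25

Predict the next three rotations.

2034-03-25, 2034-04-29, 2034-05-27

All Saturdays; the gaps (35, 28, 28) vary with month length.
This is the last Saturday of each month.
Last Saturday of March 2034: 2034-03-25.
April 2034 ends with Saturday 2034-04-29.
Last Saturday of May 2034: 2034-05-27.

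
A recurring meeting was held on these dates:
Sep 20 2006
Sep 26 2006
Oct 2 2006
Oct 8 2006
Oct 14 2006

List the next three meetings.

Oct 20 2006, Oct 26 2006, Nov 1 2006

The spacing is 6, 6, 6, 6 days — always 6 days.
Oct 14 2006 + 6 days = Oct 20 2006.
Oct 20 2006 + 6 days = Oct 26 2006.
Oct 26 2006 + 6 days = Nov 1 2006.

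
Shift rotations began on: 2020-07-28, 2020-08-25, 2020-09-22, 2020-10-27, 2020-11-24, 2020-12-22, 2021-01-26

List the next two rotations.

All dates are Tuesdays, 28, 28, 35, 28, 28, 35 days apart.
Specifically, the 4th Tuesday of each month.
February 2021 — 4th Tuesday is 2021-02-23.
4th Tuesday of March 2021: 2021-03-23.

2021-02-23, 2021-03-23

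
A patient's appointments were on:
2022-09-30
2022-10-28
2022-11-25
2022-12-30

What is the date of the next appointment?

All Fridays; the gaps (28, 28, 35) vary with month length.
This is the last Friday of each month.
Last Friday of January 2023: 2023-01-27.

2023-01-27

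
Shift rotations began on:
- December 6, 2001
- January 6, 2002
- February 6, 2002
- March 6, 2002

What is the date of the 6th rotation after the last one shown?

Each date is the 6th; the gaps (31, 31, 28) track the month lengths.
The rule is the 6th of each month.
April 2002: April 6, 2002.
Next: May 2002 → May 6, 2002.
June 2002: June 6, 2002.
July 2002: July 6, 2002.
Next: August 2002 → August 6, 2002.
September 2002: September 6, 2002.

September 6, 2002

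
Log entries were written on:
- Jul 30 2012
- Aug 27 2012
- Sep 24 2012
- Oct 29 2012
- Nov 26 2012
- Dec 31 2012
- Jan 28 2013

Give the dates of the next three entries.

Feb 25 2013, Mar 25 2013, Apr 29 2013

These are Mondays with 28, 28, 35, 28, 35, 28-day gaps.
Each is the final Monday of its month — Jul 30 2012 is past the 28th, so '4th Monday' doesn't fit.
Last Monday of February 2013: Feb 25 2013.
March 2013 ends with Monday Mar 25 2013.
Last Monday of April 2013: Apr 29 2013.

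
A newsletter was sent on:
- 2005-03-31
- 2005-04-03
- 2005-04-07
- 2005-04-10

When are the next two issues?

2005-04-14, 2005-04-17

The gap pattern 3, 4, 3 repeats every 2 events.
These are the Thursdays and Sundays of each week.
The following Thursday is 2005-04-14.
The following Sunday is 2005-04-17.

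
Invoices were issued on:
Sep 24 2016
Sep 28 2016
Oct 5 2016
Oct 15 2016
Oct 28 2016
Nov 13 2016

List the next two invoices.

Dec 2 2016, Dec 24 2016

The spacing grows by 3 each time: 4, 7, 10, 13, 16 days.
Next gap: 19 days. Nov 13 2016 + 19 days = Dec 2 2016.
Next gap: 22 days. Dec 2 2016 + 22 days = Dec 24 2016.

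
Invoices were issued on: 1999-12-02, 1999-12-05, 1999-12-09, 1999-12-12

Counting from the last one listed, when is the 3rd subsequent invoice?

The gap pattern 3, 4, 3 repeats every 2 events.
These are the Thursdays and Sundays of each week.
The following Thursday is 1999-12-16.
Next Sunday: 1999-12-19.
Next Thursday: 1999-12-23.

1999-12-23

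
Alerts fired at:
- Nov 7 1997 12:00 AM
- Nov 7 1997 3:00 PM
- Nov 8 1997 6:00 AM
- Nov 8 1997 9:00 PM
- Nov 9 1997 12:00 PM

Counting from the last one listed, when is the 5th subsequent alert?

The interval is a steady 15 hours (15, 15, 15, 15).
Nov 9 1997 12:00 PM + 15 h = Nov 10 1997 3:00 AM.
Nov 10 1997 3:00 AM + 15 h = Nov 10 1997 6:00 PM.
Nov 10 1997 6:00 PM + 15 h = Nov 11 1997 9:00 AM.
Nov 11 1997 9:00 AM + 15 h = Nov 12 1997 12:00 AM.
Nov 12 1997 12:00 AM + 15 h = Nov 12 1997 3:00 PM.

Nov 12 1997 3:00 PM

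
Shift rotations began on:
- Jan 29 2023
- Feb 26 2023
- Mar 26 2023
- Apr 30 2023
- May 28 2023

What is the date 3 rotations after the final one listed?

Aug 27 2023

Every date is a Sunday; gaps 28, 28, 35, 28 days.
Each is the last Sunday of its month (at least one falls on the 29th or later, ruling out '4th Sunday').
Last Sunday of June 2023: Jun 25 2023.
July 2023 ends with Sunday Jul 30 2023.
August 2023 ends with Sunday Aug 27 2023.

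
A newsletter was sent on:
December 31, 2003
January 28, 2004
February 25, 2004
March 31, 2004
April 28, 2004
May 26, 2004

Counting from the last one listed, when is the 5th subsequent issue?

All Wednesdays; the gaps (28, 28, 35, 28, 28) vary with month length.
This is the last Wednesday of each month.
June 2004 ends with Wednesday June 30, 2004.
July 2004 ends with Wednesday July 28, 2004.
Last Wednesday of August 2004: August 25, 2004.
September 2004 ends with Wednesday September 29, 2004.
Last Wednesday of October 2004: October 27, 2004.

October 27, 2004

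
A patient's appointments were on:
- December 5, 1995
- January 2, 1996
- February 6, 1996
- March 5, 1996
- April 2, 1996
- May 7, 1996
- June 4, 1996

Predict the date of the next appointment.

July 2, 1996

All dates are Tuesdays, 28, 35, 28, 28, 35, 28 days apart.
Specifically, the 1st Tuesday of each month.
1st Tuesday of July 1996: July 2, 1996.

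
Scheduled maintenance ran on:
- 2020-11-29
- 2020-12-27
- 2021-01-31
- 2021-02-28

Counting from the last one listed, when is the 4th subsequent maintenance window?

All Sundays; the gaps (28, 35, 28) vary with month length.
This is the last Sunday of each month.
March 2021 ends with Sunday 2021-03-28.
Last Sunday of April 2021: 2021-04-25.
Last Sunday of May 2021: 2021-05-30.
Last Sunday of June 2021: 2021-06-27.

2021-06-27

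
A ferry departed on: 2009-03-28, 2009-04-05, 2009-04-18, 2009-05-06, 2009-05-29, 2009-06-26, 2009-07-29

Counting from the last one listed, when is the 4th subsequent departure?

Gaps: 8, 13, 18, 23, 28, 33 days — each gap is 5 larger than the previous one.
Next gap: 38 days. 2009-07-29 + 38 days = 2009-09-05.
Next gap: 43 days. 2009-09-05 + 43 days = 2009-10-18.
Next gap: 48 days. 2009-10-18 + 48 days = 2009-12-05.
Next gap: 53 days. 2009-12-05 + 53 days = 2010-01-27.

2010-01-27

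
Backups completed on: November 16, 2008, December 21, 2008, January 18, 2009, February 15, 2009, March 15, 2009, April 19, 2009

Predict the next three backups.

Gaps: 35, 28, 28, 28, 35 days — a mix of 28 and 35. Every date is a Sunday.
Each is the 3rd Sunday of its month.
3rd Sunday of May 2009: May 17, 2009.
3rd Sunday of June 2009: June 21, 2009.
3rd Sunday of July 2009: July 19, 2009.

May 17, 2009; June 21, 2009; July 19, 2009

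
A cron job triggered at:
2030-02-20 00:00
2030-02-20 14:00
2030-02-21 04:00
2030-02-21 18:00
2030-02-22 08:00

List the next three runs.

Spacing: 14, 14, 14, 14 h — constant 14 h.
2030-02-22 08:00 + 14 h = 2030-02-22 22:00.
2030-02-22 22:00 + 14 h = 2030-02-23 12:00.
2030-02-23 12:00 + 14 h = 2030-02-24 02:00.

2030-02-22 22:00, 2030-02-23 12:00, 2030-02-24 02:00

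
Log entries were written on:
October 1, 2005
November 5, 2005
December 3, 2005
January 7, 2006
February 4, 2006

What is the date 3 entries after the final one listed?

May 6, 2006

Gaps: 35, 28, 35, 28 days — a mix of 28 and 35. Every date is a Saturday.
Each is the 1st Saturday of its month.
1st Saturday of March 2006: March 4, 2006.
April 2006 — 1st Saturday is April 1, 2006.
May 2006 — 1st Saturday is May 6, 2006.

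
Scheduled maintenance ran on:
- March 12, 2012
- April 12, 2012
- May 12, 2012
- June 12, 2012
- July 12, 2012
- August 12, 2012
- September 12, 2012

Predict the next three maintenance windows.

October 12, 2012; November 12, 2012; December 12, 2012

Each date is the 12th; the gaps (31, 30, 31, 30, 31, 31) track the month lengths.
The rule is the 12th of each month.
Next: October 2012 → October 12, 2012.
November 2012: November 12, 2012.
December 2012: December 12, 2012.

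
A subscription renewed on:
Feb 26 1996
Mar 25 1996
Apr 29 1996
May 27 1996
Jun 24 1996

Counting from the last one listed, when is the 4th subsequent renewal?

Oct 28 1996

All Mondays; the gaps (28, 35, 28, 28) vary with month length.
This is the last Monday of each month.
Last Monday of July 1996: Jul 29 1996.
August 1996 ends with Monday Aug 26 1996.
Last Monday of September 1996: Sep 30 1996.
October 1996 ends with Monday Oct 28 1996.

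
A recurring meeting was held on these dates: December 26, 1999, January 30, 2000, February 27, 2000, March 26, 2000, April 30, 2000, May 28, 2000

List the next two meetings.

June 25, 2000; July 30, 2000

Every date is a Sunday; gaps 35, 28, 28, 35, 28 days.
Each is the last Sunday of its month (at least one falls on the 29th or later, ruling out '4th Sunday').
June 2000 ends with Sunday June 25, 2000.
July 2000 ends with Sunday July 30, 2000.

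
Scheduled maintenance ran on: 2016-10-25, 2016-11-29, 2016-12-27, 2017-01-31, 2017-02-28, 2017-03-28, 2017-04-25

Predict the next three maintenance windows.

2017-05-30, 2017-06-27, 2017-07-25

These are Tuesdays with 35, 28, 35, 28, 28, 28-day gaps.
Each is the final Tuesday of its month — 2016-11-29 is past the 28th, so '4th Tuesday' doesn't fit.
May 2017 ends with Tuesday 2017-05-30.
June 2017 ends with Tuesday 2017-06-27.
July 2017 ends with Tuesday 2017-07-25.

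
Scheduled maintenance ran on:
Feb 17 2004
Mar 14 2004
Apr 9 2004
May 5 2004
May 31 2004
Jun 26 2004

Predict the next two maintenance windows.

Jul 22 2004, Aug 17 2004

The spacing is 26, 26, 26, 26, 26 days — always 26 days.
Jun 26 2004 + 26 days = Jul 22 2004.
Jul 22 2004 + 26 days = Aug 17 2004.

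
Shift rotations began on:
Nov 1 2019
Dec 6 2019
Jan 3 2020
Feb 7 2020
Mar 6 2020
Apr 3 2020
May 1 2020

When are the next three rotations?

These are Fridays at 28- or 35-day spacing (35, 28, 35, 28, 28, 28).
The pattern: 1st Friday of the month.
June 2020 — 1st Friday is Jun 5 2020.
1st Friday of July 2020: Jul 3 2020.
1st Friday of August 2020: Aug 7 2020.

Jun 5 2020, Jul 3 2020, Aug 7 2020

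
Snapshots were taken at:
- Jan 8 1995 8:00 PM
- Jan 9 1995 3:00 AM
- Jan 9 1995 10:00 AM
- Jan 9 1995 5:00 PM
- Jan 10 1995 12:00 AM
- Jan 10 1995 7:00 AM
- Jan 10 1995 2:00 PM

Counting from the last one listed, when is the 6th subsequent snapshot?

Jan 12 1995 8:00 AM

The interval is a steady 7 hours (7, 7, 7, 7, 7, 7).
Jan 10 1995 2:00 PM + 7 h = Jan 10 1995 9:00 PM.
Jan 10 1995 9:00 PM + 7 h = Jan 11 1995 4:00 AM.
Jan 11 1995 4:00 AM + 7 h = Jan 11 1995 11:00 AM.
Jan 11 1995 11:00 AM + 7 h = Jan 11 1995 6:00 PM.
Jan 11 1995 6:00 PM + 7 h = Jan 12 1995 1:00 AM.
Jan 12 1995 1:00 AM + 7 h = Jan 12 1995 8:00 AM.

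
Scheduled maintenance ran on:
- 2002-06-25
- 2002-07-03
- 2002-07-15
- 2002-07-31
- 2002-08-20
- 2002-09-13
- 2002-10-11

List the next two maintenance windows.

Gaps: 8, 12, 16, 20, 24, 28 days — each gap is 4 larger than the previous one.
Next gap: 32 days. 2002-10-11 + 32 days = 2002-11-12.
Next gap: 36 days. 2002-11-12 + 36 days = 2002-12-18.

2002-11-12, 2002-12-18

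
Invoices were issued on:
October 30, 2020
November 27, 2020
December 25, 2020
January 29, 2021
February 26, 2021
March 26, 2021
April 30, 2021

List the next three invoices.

May 28, 2021; June 25, 2021; July 30, 2021

Every date is a Friday; gaps 28, 28, 35, 28, 28, 35 days.
Each is the last Friday of its month (at least one falls on the 29th or later, ruling out '4th Friday').
May 2021 ends with Friday May 28, 2021.
Last Friday of June 2021: June 25, 2021.
July 2021 ends with Friday July 30, 2021.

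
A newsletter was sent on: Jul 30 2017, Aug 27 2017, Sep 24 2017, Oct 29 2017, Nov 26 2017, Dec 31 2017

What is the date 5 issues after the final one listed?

May 27 2018

These are Sundays with 28, 28, 35, 28, 35-day gaps.
Each is the final Sunday of its month — Jul 30 2017 is past the 28th, so '4th Sunday' doesn't fit.
Last Sunday of January 2018: Jan 28 2018.
February 2018 ends with Sunday Feb 25 2018.
Last Sunday of March 2018: Mar 25 2018.
April 2018 ends with Sunday Apr 29 2018.
Last Sunday of May 2018: May 27 2018.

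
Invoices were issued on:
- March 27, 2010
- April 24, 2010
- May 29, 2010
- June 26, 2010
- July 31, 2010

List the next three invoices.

August 28, 2010; September 25, 2010; October 30, 2010

All Saturdays; the gaps (28, 35, 28, 35) vary with month length.
This is the last Saturday of each month.
Last Saturday of August 2010: August 28, 2010.
September 2010 ends with Saturday September 25, 2010.
October 2010 ends with Saturday October 30, 2010.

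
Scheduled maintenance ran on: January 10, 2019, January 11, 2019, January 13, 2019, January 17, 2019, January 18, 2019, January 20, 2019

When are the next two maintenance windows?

January 24, 2019; January 25, 2019

The gap pattern 1, 2, 4, 1, 2 repeats every 3 events.
These are the Thursdays, Fridays and Sundays of each week.
The following Thursday is January 24, 2019.
Next Friday: January 25, 2019.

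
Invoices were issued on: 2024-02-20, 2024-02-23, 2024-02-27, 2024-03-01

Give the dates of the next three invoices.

2024-03-05, 2024-03-08, 2024-03-12

Every event lands on a Tuesday or Friday (gaps cycle 3, 4, 3).
So the schedule is: every Tuesday and Friday.
The following Tuesday is 2024-03-05.
Next Friday: 2024-03-08.
Next Tuesday: 2024-03-12.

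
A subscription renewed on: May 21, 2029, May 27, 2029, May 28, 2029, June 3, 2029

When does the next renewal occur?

June 4, 2029

The gap pattern 6, 1, 6 repeats every 2 events.
These are the Mondays and Sundays of each week.
The following Monday is June 4, 2029.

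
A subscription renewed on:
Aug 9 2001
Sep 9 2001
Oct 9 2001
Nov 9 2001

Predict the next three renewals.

Each date is the 9th; the gaps (31, 30, 31) track the month lengths.
The rule is the 9th of each month.
Next: December 2001 → Dec 9 2001.
Next: January 2002 → Jan 9 2002.
Next: February 2002 → Feb 9 2002.

Dec 9 2001, Jan 9 2002, Feb 9 2002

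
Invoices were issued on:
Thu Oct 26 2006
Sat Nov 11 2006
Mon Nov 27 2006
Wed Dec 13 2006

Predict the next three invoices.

Fri Dec 29 2006, Sun Jan 14 2007, Tue Jan 30 2007

Every event comes 16 days after the last (16, 16, 16).
Wed Dec 13 2006 + 16 days = Fri Dec 29 2006.
Fri Dec 29 2006 + 16 days = Sun Jan 14 2007.
Sun Jan 14 2007 + 16 days = Tue Jan 30 2007.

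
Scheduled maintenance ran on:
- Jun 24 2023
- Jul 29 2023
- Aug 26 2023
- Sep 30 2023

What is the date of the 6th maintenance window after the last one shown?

These are Saturdays with 35, 28, 35-day gaps.
Each is the final Saturday of its month — Jul 29 2023 is past the 28th, so '4th Saturday' doesn't fit.
October 2023 ends with Saturday Oct 28 2023.
November 2023 ends with Saturday Nov 25 2023.
Last Saturday of December 2023: Dec 30 2023.
January 2024 ends with Saturday Jan 27 2024.
February 2024 ends with Saturday Feb 24 2024.
March 2024 ends with Saturday Mar 30 2024.

Mar 30 2024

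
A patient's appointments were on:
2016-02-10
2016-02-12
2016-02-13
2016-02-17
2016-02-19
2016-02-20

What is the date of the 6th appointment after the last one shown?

2016-03-05

Gaps: 2, 1, 4, 2, 1 days — not constant, but cyclic with period 3.
The events fall on every Wednesday, Friday and Saturday.
The following Wednesday is 2016-02-24.
Next Friday: 2016-02-26.
The following Saturday is 2016-02-27.
The following Wednesday is 2016-03-02.
Next Friday: 2016-03-04.
The following Saturday is 2016-03-05.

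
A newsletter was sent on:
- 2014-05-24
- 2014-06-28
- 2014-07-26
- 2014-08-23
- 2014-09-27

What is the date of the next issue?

Gaps: 35, 28, 28, 35 days — a mix of 28 and 35. Every date is a Saturday.
Each is the 4th Saturday of its month.
October 2014 — 4th Saturday is 2014-10-25.

2014-10-25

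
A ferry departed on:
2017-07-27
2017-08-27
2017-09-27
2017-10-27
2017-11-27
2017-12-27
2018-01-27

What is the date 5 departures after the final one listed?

The day-of-month is always 27 (31, 31, 30, 31, 30, 31 days between events).
So this recurs on the 27th of each month.
Next: February 2018 → 2018-02-27.
March 2018: 2018-03-27.
April 2018: 2018-04-27.
Next: May 2018 → 2018-05-27.
Next: June 2018 → 2018-06-27.

2018-06-27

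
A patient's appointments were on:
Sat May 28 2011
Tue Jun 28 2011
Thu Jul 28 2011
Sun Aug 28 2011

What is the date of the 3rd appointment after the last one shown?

Mon Nov 28 2011

The day-of-month is always 28 (31, 30, 31 days between events).
So this recurs on the 28th of each month.
Next: September 2011 → Wed Sep 28 2011.
Next: October 2011 → Fri Oct 28 2011.
November 2011: Mon Nov 28 2011.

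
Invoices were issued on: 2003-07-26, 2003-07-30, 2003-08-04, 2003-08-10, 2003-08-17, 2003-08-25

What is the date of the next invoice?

2003-09-03

Gaps: 4, 5, 6, 7, 8 days — each gap is 1 larger than the previous one.
Next gap: 9 days. 2003-08-25 + 9 days = 2003-09-03.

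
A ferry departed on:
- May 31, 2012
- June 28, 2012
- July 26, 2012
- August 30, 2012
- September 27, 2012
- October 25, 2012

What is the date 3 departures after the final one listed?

January 31, 2013

Every date is a Thursday; gaps 28, 28, 35, 28, 28 days.
Each is the last Thursday of its month (at least one falls on the 29th or later, ruling out '4th Thursday').
Last Thursday of November 2012: November 29, 2012.
Last Thursday of December 2012: December 27, 2012.
Last Thursday of January 2013: January 31, 2013.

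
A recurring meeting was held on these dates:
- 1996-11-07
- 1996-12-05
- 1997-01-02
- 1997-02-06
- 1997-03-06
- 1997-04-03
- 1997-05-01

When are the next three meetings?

Gaps: 28, 28, 35, 28, 28, 28 days — a mix of 28 and 35. Every date is a Thursday.
Each is the 1st Thursday of its month.
1st Thursday of June 1997: 1997-06-05.
July 1997 — 1st Thursday is 1997-07-03.
August 1997 — 1st Thursday is 1997-08-07.

1997-06-05, 1997-07-03, 1997-08-07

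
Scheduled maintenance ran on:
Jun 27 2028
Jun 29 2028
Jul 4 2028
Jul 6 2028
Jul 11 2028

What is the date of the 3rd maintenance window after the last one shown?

Jul 20 2028

Every event lands on a Tuesday or Thursday (gaps cycle 2, 5, 2, 5).
So the schedule is: every Tuesday and Thursday.
Next Thursday: Jul 13 2028.
Next Tuesday: Jul 18 2028.
The following Thursday is Jul 20 2028.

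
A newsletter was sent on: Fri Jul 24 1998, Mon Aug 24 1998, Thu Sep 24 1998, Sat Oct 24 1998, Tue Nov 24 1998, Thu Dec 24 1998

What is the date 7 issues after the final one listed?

Sat Jul 24 1999

Gaps: 31, 31, 30, 31, 30 days — not constant. Every event is on the 24th of the month.
Pattern: the 24th of each month.
Next: January 1999 → Sun Jan 24 1999.
February 1999: Wed Feb 24 1999.
Next: March 1999 → Wed Mar 24 1999.
Next: April 1999 → Sat Apr 24 1999.
Next: May 1999 → Mon May 24 1999.
Next: June 1999 → Thu Jun 24 1999.
July 1999: Sat Jul 24 1999.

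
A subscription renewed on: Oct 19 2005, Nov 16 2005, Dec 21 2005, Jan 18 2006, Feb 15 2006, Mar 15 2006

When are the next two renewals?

Gaps: 28, 35, 28, 28, 28 days — a mix of 28 and 35. Every date is a Wednesday.
Each is the 3rd Wednesday of its month.
April 2006 — 3rd Wednesday is Apr 19 2006.
3rd Wednesday of May 2006: May 17 2006.

Apr 19 2006, May 17 2006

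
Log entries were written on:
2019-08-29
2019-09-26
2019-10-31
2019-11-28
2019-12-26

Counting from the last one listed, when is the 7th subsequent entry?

2020-07-30

Every date is a Thursday; gaps 28, 35, 28, 28 days.
Each is the last Thursday of its month (at least one falls on the 29th or later, ruling out '4th Thursday').
Last Thursday of January 2020: 2020-01-30.
February 2020 ends with Thursday 2020-02-27.
Last Thursday of March 2020: 2020-03-26.
April 2020 ends with Thursday 2020-04-30.
May 2020 ends with Thursday 2020-05-28.
June 2020 ends with Thursday 2020-06-25.
Last Thursday of July 2020: 2020-07-30.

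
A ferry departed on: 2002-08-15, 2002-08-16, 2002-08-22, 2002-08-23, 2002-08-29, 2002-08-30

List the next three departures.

2002-09-05, 2002-09-06, 2002-09-12

Gaps: 1, 6, 1, 6, 1 days — not constant, but cyclic with period 2.
The events fall on every Thursday and Friday.
The following Thursday is 2002-09-05.
Next Friday: 2002-09-06.
Next Thursday: 2002-09-12.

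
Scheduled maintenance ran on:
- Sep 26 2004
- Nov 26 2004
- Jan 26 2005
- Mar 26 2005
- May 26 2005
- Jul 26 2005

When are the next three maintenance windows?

Sep 26 2005, Nov 26 2005, Jan 26 2006

The day-of-month is always 26 (61, 61, 59, 61, 61 days between events).
So this recurs on the 26th of every 2 months.
September 2005: Sep 26 2005.
Next: November 2005 → Nov 26 2005.
Next: January 2006 → Jan 26 2006.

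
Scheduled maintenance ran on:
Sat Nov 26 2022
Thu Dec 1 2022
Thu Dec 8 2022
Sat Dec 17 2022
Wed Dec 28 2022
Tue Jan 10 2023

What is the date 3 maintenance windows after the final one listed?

Thu Mar 2 2023

Gaps: 5, 7, 9, 11, 13 days — each gap is 2 larger than the previous one.
Next gap: 15 days. Tue Jan 10 2023 + 15 days = Wed Jan 25 2023.
Next gap: 17 days. Wed Jan 25 2023 + 17 days = Sat Feb 11 2023.
Next gap: 19 days. Sat Feb 11 2023 + 19 days = Thu Mar 2 2023.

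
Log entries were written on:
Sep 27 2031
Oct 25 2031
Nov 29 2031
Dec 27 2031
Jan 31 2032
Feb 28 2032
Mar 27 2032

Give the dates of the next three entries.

Every date is a Saturday; gaps 28, 35, 28, 35, 28, 28 days.
Each is the last Saturday of its month (at least one falls on the 29th or later, ruling out '4th Saturday').
Last Saturday of April 2032: Apr 24 2032.
May 2032 ends with Saturday May 29 2032.
Last Saturday of June 2032: Jun 26 2032.

Apr 24 2032, May 29 2032, Jun 26 2032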